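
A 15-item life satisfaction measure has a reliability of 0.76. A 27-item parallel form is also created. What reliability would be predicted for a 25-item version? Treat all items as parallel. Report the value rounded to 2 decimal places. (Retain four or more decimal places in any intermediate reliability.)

The 27-item form is not needed; work directly from the 15-item form with n = 25/15 = 1.6667.
r_{25} = n·r / (1 + (n − 1)·r) = 1.2667 / 1.5067 ≈ 0.8407

0.84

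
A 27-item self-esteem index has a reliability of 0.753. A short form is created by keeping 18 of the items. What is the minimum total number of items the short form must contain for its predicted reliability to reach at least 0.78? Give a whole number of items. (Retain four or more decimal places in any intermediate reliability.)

32

First, r for the 18-item form: n = 18/27 = 0.6667, so r_18 = 0.6667·0.753/(1 + (0.6667 − 1)·0.753) = 0.6702
Length factor from the short form to reach 0.78: n' = 0.78(1 − 0.6702) / [0.6702(1 − 0.78)] ≈ 1.7447
Total items = 1.7447 × 18 = 31.40, rounded up to 32.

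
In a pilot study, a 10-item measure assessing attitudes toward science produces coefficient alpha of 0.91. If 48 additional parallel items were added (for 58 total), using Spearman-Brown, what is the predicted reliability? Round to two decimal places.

Length ratio n = 58/10 = 5.8
Apply the Spearman-Brown prophecy formula, r' = nr / [1 + (n − 1)r]:
r_new = (5.8 × 0.91) / (1 + (5.8 − 1) × 0.91)
     = 5.2780 / 5.3680 = 0.9832

0.98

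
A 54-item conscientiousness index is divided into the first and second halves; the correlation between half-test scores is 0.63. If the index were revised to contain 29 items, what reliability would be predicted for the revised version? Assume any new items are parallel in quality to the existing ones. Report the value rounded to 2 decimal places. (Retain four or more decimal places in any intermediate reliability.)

Spearman-Brown correction (n = 2): r_full = 2·0.63/(1 + 0.63) = 0.7730
Then adjust to 29 items: n = 29/54 = 0.5370
r_new = n·r_full / (1 + (n − 1)·r_full) = 0.4151 / 0.6421 ≈ 0.6465

0.65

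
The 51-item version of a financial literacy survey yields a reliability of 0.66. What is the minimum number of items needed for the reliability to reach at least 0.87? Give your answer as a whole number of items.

176

n = 0.87 × (1 − 0.66) / [ 0.66 × (1 − 0.87) ]
  = 0.2958 / 0.0858 = 3.4476
3.4476 × 51 = 175.83 → 176 items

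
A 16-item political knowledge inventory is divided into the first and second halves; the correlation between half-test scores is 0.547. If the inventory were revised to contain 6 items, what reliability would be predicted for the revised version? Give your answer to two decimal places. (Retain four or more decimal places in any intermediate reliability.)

Full-test reliability from the split-half r: r_full = 2(0.547)/(1 + 0.547) = 0.7072
Then adjust to 6 items: n = 6/16 = 0.3750
r_new = n·r_full / (1 + (n − 1)·r_full) = 0.2652 / 0.5580 ≈ 0.4753

0.48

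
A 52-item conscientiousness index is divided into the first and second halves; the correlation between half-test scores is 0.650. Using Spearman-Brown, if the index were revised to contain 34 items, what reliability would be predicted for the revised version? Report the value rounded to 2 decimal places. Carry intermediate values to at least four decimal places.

0.71

First correct the split-half correlation to full-test reliability: r_full = 2 × 0.650 / (1 + 0.650) ≈ 0.7879
Then adjust to 34 items: n = 34/52 = 0.6538
r_new = n·r_full / (1 + (n − 1)·r_full) = 0.5151 / 0.7272 ≈ 0.7083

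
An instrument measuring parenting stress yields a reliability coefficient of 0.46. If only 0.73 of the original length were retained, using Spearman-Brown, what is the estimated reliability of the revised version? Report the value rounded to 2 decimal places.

0.38

Spearman-Brown: r_new = n·r / (1 + (n − 1)·r)
r_new = 0.73·0.46 / [1 + (0.73 − 1)·0.46]
     = 0.3358 / 0.8758 = 0.3834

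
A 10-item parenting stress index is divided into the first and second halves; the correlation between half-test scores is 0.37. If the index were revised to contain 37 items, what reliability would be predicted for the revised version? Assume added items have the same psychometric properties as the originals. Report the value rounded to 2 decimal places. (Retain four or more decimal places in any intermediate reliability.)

Full-test reliability from the split-half r: r_full = 2(0.37)/(1 + 0.37) = 0.5401
Length factor from 10 to 37 items: n = 37/10 = 3.7000
r_new = n·r_full / (1 + (n − 1)·r_full) = 1.9984 / 2.4583 ≈ 0.8129

0.81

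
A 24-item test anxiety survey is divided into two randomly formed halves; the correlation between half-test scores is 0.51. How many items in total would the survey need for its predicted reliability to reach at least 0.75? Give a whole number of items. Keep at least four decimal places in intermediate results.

35

r_full = 2(0.51)/(1 + 0.51) = 0.6755
n = r_tgt(1 − r_full) / [r_full(1 − r_tgt)] = 0.75 × 0.3245 / (0.6755 × 0.25) ≈ 1.4412
Items = 1.4412 × 24 ≈ 34.59 → 35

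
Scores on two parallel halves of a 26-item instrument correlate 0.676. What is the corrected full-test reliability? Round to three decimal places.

0.807

The full test is twice the length of either half (n = 2).
r_full = 2r_hh / (1 + r_hh) = 2 × 0.676 / (1 + 0.676)
r_full = 1.3520 / 1.6760 ≈ 0.8067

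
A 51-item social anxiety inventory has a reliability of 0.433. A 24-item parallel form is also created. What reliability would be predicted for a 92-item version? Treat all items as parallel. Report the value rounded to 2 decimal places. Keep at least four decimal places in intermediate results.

0.58

The 24-item form is not needed; work directly from the 51-item form with n = 92/51 = 1.8039.
r_{92} = n·r / (1 + (n − 1)·r) = 0.7811 / 1.3481 ≈ 0.5794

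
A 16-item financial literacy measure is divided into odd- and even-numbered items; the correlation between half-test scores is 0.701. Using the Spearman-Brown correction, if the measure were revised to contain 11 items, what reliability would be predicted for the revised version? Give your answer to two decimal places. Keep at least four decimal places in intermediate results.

0.76

Spearman-Brown correction (n = 2): r_full = 2·0.701/(1 + 0.701) = 0.8242
Length factor from 16 to 11 items: n = 11/16 = 0.6875
r_new = n·r_full / (1 + (n − 1)·r_full) = 0.5666 / 0.7424 ≈ 0.7632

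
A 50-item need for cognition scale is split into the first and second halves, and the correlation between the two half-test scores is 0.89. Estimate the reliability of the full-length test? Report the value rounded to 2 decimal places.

Apply the Spearman-Brown correction with n = 2:
r_full = 2(0.89) / (1 + 0.89)
r_full = 1.7800 / 1.8900 ≈ 0.9418

0.94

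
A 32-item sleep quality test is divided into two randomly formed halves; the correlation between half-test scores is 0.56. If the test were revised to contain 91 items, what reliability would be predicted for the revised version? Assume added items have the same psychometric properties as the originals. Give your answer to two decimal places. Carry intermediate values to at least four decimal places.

Spearman-Brown correction (n = 2): r_full = 2·0.56/(1 + 0.56) = 0.7179
Then adjust to 91 items: n = 91/32 = 2.8438
r_new = n·r_full / (1 + (n − 1)·r_full) = 2.0416 / 2.3237 ≈ 0.8786

0.88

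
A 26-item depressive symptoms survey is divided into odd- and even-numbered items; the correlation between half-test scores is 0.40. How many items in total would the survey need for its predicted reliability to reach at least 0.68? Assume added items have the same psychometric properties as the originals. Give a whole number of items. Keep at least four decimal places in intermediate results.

42

r_full = 2(0.40)/(1 + 0.40) = 0.5714
n = r_tgt(1 − r_full) / [r_full(1 − r_tgt)] = 0.68 × 0.4286 / (0.5714 × 0.32) ≈ 1.5939
Required items = 1.5939 × 26 = 41.44, so 42 items.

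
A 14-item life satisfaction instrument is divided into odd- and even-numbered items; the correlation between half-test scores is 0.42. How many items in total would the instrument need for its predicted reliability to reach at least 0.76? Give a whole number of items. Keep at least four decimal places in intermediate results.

r_full = 2(0.42)/(1 + 0.42) = 0.5915
Solve Spearman-Brown for n: n = 0.76(1 − 0.5915) / [0.5915(1 − 0.76)] = 2.1870
Items = 2.1870 × 14 ≈ 30.62 → 31

31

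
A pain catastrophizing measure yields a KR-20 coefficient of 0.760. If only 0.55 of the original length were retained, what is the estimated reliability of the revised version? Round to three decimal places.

0.635

Apply the Spearman-Brown prophecy formula, r' = nr / [1 + (n − 1)r]:
r_new = (0.55 × 0.760) / (1 + (0.55 − 1) × 0.760)
     = 0.4180 / 0.6580 = 0.6353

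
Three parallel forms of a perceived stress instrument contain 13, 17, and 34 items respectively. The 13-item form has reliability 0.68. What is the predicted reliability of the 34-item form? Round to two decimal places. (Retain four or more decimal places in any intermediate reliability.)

0.85

Only the ratio of lengths matters: n = 34/13 = 2.6154
r_{34} = n·r / (1 + (n − 1)·r) = 1.7785 / 2.0985 ≈ 0.8475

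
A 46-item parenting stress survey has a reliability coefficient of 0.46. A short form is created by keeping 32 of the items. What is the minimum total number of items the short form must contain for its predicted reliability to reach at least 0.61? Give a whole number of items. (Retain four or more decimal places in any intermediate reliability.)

Short-form reliability: n = 32/46 = 0.6957; r_32 = n·r/(1+(n−1)r) ≈ 0.3721
Then solve for n' with r_old = 0.3721, r_target = 0.61: n' = 0.61(1 − 0.3721)/[0.3721(1 − 0.61)] = 2.6393
Items = 2.6393 × 32 ≈ 84.46 → 85

85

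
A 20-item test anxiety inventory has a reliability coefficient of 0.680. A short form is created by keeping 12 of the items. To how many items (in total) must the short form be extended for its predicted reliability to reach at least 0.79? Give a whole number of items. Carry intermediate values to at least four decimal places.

36

Short-form reliability: n = 12/20 = 0.6000; r_12 = n·r/(1+(n−1)r) ≈ 0.5604
Length factor from the short form to reach 0.79: n' = 0.79(1 − 0.5604) / [0.5604(1 − 0.79)] ≈ 2.9510
Total items = 2.9510 × 12 = 35.41, rounded up to 36.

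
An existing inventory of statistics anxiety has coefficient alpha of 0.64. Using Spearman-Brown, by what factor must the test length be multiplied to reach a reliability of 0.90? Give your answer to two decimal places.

5.06

Spearman-Brown solved for the length factor n:
n = r_target (1 − r_old) / [ r_old (1 − r_target) ]
n = 0.90(1 − 0.64) / [0.64(1 − 0.90)]
  = 0.3240 / 0.0640 = 5.0625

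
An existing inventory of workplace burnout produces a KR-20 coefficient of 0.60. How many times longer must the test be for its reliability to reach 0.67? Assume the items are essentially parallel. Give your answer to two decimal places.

1.35

n = 0.67 × (1 − 0.60) / [ 0.60 × (1 − 0.67) ]
  = 0.2680 / 0.1980 = 1.3535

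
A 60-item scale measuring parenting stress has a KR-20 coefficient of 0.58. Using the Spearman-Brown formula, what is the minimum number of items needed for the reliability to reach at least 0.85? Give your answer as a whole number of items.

247

Spearman-Brown solved for the length factor n:
n = r_target (1 − r_old) / [ r_old (1 − r_target) ]
n = [0.85 × 0.42] / [0.58 × 0.15]
  = 0.3570 / 0.0870 = 4.1034
So the test needs 4.1034 × 60 ≈ 246.20 items; rounding up, 247.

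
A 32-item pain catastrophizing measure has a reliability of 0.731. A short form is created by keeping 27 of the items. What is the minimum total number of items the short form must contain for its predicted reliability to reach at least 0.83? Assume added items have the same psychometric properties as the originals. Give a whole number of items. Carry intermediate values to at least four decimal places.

Short-form reliability: n = 27/32 = 0.8438; r_27 = n·r/(1+(n−1)r) ≈ 0.6963
Length factor from the short form to reach 0.83: n' = 0.83(1 − 0.6963) / [0.6963(1 − 0.83)] ≈ 2.1295
Total items = 2.1295 × 27 = 57.50, rounded up to 58.

58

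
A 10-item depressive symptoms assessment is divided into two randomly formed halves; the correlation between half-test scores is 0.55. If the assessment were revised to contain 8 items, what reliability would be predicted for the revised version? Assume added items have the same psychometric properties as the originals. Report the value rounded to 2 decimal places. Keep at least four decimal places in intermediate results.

0.66

Full-test reliability from the split-half r: r_full = 2(0.55)/(1 + 0.55) = 0.7097
Then adjust to 8 items: n = 8/10 = 0.8000
r_new = n·r_full / (1 + (n − 1)·r_full) = 0.5678 / 0.8581 ≈ 0.6617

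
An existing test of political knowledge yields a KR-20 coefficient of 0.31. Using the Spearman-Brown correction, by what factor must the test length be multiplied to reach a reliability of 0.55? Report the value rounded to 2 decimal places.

2.72

Spearman-Brown solved for the length factor n:
n = r*(1 − r) / [ r (1 − r*) ]
n = 0.55(1 − 0.31) / [0.31(1 − 0.55)]
  = 0.3795 / 0.1395 = 2.7204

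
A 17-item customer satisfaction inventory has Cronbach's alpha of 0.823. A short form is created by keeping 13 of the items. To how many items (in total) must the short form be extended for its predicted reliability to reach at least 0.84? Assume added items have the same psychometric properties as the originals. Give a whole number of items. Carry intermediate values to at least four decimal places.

First, r for the 13-item form: n = 13/17 = 0.7647, so r_13 = 0.7647·0.823/(1 + (0.7647 − 1)·0.823) = 0.7805
Length factor from the short form to reach 0.84: n' = 0.84(1 − 0.7805) / [0.7805(1 − 0.84)] ≈ 1.4765
Total items = 1.4765 × 13 = 19.19, rounded up to 20.

20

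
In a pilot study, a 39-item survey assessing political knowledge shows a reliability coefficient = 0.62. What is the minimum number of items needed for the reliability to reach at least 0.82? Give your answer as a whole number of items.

Invert Spearman-Brown to solve for n:
n = r*(1 − r) / [ r (1 − r*) ]
n = [0.82 × 0.38] / [0.62 × 0.18]
  = 0.3116 / 0.1116 = 2.7921
Items needed = n × 39 = 2.7921 × 39 ≈ 108.89 → round up to 109

109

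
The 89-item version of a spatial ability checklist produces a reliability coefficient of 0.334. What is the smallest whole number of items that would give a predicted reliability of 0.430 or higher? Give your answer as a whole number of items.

Rearranging the Spearman-Brown formula for n,
n = r*(1 − r) / [ r (1 − r*) ]
n = [0.430 × 0.666] / [0.334 × 0.570]
n = 0.286380 / 0.190380 ≈ 1.5043
So the test needs 1.5043 × 89 ≈ 133.88 items; rounding up, 134.

134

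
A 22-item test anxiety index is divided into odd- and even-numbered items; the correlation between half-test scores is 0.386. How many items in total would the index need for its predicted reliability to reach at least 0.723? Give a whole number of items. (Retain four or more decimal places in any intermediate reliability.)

46

r_full = 2(0.386)/(1 + 0.386) = 0.5570
Solve Spearman-Brown for n: n = 0.723(1 − 0.5570) / [0.5570(1 − 0.723)] = 2.0759
Items = 2.0759 × 22 ≈ 45.67 → 46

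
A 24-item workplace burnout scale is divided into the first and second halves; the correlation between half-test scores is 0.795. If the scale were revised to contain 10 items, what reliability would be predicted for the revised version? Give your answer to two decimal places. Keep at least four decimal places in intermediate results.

0.76

Spearman-Brown correction (n = 2): r_full = 2·0.795/(1 + 0.795) = 0.8858
Then adjust to 10 items: n = 10/24 = 0.4167
r_new = n·r_full / (1 + (n − 1)·r_full) = 0.3691 / 0.4833 ≈ 0.7637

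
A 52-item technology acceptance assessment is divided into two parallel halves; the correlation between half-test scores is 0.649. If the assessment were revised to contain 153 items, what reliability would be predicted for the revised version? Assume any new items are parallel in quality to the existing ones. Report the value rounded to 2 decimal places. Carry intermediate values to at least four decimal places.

Full-test reliability from the split-half r: r_full = 2(0.649)/(1 + 0.649) = 0.7871
Length factor from 52 to 153 items: n = 153/52 = 2.9423
r_new = n·r_full / (1 + (n − 1)·r_full) = 2.3159 / 2.5288 ≈ 0.9158

0.92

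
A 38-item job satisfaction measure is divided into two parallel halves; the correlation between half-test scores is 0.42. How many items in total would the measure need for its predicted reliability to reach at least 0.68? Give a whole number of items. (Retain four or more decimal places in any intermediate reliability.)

56

r_full = 2(0.42)/(1 + 0.42) = 0.5915
Solve Spearman-Brown for n: n = 0.68(1 − 0.5915) / [0.5915(1 − 0.68)] = 1.4676
Required items = 1.4676 × 38 = 55.77, so 56 items.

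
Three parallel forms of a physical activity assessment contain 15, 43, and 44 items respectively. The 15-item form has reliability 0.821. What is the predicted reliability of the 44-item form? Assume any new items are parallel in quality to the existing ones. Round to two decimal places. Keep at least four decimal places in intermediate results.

Only the ratio of lengths matters: n = 44/15 = 2.9333
r_{44} = n·r / (1 + (n − 1)·r) = 2.4082 / 2.5872 ≈ 0.9308

0.93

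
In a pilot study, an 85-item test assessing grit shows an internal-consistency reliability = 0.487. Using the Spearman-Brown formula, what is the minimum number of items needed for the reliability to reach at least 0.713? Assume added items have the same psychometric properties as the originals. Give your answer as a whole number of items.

Invert Spearman-Brown to solve for n:
n = r*(1 − r) / [ r (1 − r*) ]
n = 0.713(1 − 0.487) / [0.487(1 − 0.713)]
n = 0.365769 / 0.139769 ≈ 2.6170
Items needed = n × 85 = 2.6170 × 85 ≈ 222.44 → round up to 223

223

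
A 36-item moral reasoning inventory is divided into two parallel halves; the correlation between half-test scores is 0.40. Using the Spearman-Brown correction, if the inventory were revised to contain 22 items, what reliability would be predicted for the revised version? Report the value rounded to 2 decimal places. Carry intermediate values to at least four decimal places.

0.45

First correct the split-half correlation to full-test reliability: r_full = 2 × 0.40 / (1 + 0.40) ≈ 0.5714
Then adjust to 22 items: n = 22/36 = 0.6111
r_new = n·r_full / (1 + (n − 1)·r_full) = 0.3492 / 0.7778 ≈ 0.4490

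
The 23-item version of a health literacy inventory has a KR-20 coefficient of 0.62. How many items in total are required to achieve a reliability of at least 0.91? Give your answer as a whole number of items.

143

Invert Spearman-Brown to solve for n:
n = r_target (1 − r_old) / [ r_old (1 − r_target) ]
n = 0.91 × (1 − 0.62) / [ 0.62 × (1 − 0.91) ]
  = 0.3458 / 0.0558 = 6.1971
Items needed = n × 23 = 6.1971 × 23 ≈ 142.53 → round up to 143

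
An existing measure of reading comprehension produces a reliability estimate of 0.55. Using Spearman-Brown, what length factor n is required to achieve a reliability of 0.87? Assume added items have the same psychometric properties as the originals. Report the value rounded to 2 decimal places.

n = [0.87 × 0.45] / [0.55 × 0.13]
  = 0.3915 / 0.0715 = 5.4755

5.48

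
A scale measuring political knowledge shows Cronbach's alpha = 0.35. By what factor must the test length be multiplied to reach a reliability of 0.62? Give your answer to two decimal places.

Spearman-Brown solved for the length factor n:
n = r_target (1 − r_old) / [ r_old (1 − r_target) ]
n = [0.62 × 0.65] / [0.35 × 0.38]
  = 0.4030 / 0.1330 = 3.0301

3.03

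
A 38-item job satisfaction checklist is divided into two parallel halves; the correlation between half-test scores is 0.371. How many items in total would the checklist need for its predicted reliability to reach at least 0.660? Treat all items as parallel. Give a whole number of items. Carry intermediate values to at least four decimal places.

Corrected full-test reliability: r_full = 2 × 0.371 / (1 + 0.371) ≈ 0.5412
n = r_tgt(1 − r_full) / [r_full(1 − r_tgt)] = 0.660 × 0.4588 / (0.5412 × 0.340) ≈ 1.6456
Items = 1.6456 × 38 ≈ 62.53 → 63

63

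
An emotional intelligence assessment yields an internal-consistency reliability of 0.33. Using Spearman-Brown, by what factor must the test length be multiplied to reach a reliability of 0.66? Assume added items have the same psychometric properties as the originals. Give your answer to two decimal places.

Spearman-Brown solved for the length factor n:
n = r_target (1 − r_old) / [ r_old (1 − r_target) ]
n = 0.66(1 − 0.33) / [0.33(1 − 0.66)]
n = 0.4422 / 0.1122 ≈ 3.9412

3.94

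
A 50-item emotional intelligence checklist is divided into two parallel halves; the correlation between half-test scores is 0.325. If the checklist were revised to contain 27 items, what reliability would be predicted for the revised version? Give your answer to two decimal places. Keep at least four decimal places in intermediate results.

Full-test reliability from the split-half r: r_full = 2(0.325)/(1 + 0.325) = 0.4906
Length factor from 50 to 27 items: n = 27/50 = 0.5400
r_new = n·r_full / (1 + (n − 1)·r_full) = 0.2649 / 0.7743 ≈ 0.3421

0.34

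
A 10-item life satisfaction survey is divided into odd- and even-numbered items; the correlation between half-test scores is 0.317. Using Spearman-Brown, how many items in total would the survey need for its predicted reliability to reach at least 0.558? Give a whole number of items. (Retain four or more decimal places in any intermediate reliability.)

r_full = 2(0.317)/(1 + 0.317) = 0.4814
Solve Spearman-Brown for n: n = 0.558(1 − 0.4814) / [0.4814(1 − 0.558)] = 1.3600
Items = 1.3600 × 10 ≈ 13.60 → 14

14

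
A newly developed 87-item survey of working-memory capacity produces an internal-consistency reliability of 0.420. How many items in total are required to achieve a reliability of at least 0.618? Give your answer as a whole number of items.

195

n = [0.618 × 0.580] / [0.420 × 0.382]
  = 0.358440 / 0.160440 = 2.2341
Items needed = n × 87 = 2.2341 × 87 ≈ 194.37 → round up to 195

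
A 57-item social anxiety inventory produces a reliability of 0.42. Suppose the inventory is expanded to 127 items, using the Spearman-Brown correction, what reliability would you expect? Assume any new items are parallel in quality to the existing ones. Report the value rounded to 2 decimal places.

0.62

Length ratio n = 127/57 = 2.2281
Spearman-Brown: r_new = n·r / (1 + (n − 1)·r)
r_new = (2.2281 × 0.42) / (1 + (2.2281 − 1) × 0.42)
r_new = 0.9358 / 1.5158 ≈ 0.6174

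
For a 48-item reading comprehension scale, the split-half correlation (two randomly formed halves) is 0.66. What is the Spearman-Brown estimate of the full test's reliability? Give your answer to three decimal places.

The full test is twice the length of either half (n = 2).
r_full = 2(0.66) / (1 + 0.66)
r_full = 1.3200 / 1.6600 ≈ 0.7952

0.795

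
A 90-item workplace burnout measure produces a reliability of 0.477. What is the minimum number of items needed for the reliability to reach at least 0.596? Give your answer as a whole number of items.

146

n = 0.596(1 − 0.477) / [0.477(1 − 0.596)]
  = 0.311708 / 0.192708 = 1.6175
1.6175 × 90 = 145.57 → 146 items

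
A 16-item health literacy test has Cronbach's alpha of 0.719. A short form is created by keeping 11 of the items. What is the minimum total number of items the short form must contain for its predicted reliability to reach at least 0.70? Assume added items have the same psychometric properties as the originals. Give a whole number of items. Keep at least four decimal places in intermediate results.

Short-form reliability: n = 11/16 = 0.6875; r_11 = n·r/(1+(n−1)r) ≈ 0.6376
Then solve for n' with r_old = 0.6376, r_target = 0.70: n' = 0.70(1 − 0.6376)/[0.6376(1 − 0.70)] = 1.3262
Total items = 1.3262 × 11 = 14.59, rounded up to 15.

15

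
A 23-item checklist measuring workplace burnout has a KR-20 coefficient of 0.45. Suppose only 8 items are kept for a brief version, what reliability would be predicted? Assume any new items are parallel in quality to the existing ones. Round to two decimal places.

0.22

Length ratio n = 8/23 = 0.3478
r_new = 0.3478·0.45 / [1 + (0.3478 − 1)·0.45]
r_new = 0.1565 / 0.7065 ≈ 0.2215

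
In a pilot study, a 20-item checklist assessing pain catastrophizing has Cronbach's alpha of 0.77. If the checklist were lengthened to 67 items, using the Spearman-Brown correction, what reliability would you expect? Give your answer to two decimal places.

0.92

n = 67/20 = 3.35
r_new = 3.35·0.77 / [1 + (3.35 − 1)·0.77]
r_new = 2.5795 / 2.8095 ≈ 0.9181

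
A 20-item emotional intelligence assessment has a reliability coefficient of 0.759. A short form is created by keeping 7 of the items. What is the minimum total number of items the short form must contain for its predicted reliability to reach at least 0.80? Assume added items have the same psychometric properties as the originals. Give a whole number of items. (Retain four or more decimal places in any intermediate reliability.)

26

First, r for the 7-item form: n = 7/20 = 0.3500, so r_7 = 0.3500·0.759/(1 + (0.3500 − 1)·0.759) = 0.5243
Then solve for n' with r_old = 0.5243, r_target = 0.80: n' = 0.80(1 − 0.5243)/[0.5243(1 − 0.80)] = 3.6292
Items = 3.6292 × 7 ≈ 25.40 → 26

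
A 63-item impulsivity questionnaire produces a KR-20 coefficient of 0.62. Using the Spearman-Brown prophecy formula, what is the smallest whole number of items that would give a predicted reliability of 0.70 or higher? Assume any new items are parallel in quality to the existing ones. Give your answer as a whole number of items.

91

Invert Spearman-Brown to solve for n:
n = r*(1 − r) / [ r (1 − r*) ]
n = 0.70 × (1 − 0.62) / [ 0.62 × (1 − 0.70) ]
  = 0.2660 / 0.1860 = 1.4301
1.4301 × 63 = 90.10 → 91 items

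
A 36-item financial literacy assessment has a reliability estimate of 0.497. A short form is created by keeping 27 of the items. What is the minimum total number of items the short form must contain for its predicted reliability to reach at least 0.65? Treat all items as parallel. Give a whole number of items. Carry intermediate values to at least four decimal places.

68

Short-form reliability: n = 27/36 = 0.7500; r_27 = n·r/(1+(n−1)r) ≈ 0.4256
Length factor from the short form to reach 0.65: n' = 0.65(1 − 0.4256) / [0.4256(1 − 0.65)] ≈ 2.5064
Items = 2.5064 × 27 ≈ 67.67 → 68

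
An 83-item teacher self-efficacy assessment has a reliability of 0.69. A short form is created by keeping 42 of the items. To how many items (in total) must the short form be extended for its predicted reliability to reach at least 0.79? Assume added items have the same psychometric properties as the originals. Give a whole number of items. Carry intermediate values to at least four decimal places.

Short-form reliability: n = 42/83 = 0.5060; r_42 = n·r/(1+(n−1)r) ≈ 0.5297
Length factor from the short form to reach 0.79: n' = 0.79(1 − 0.5297) / [0.5297(1 − 0.79)] ≈ 3.3400
Items = 3.3400 × 42 ≈ 140.28 → 141

141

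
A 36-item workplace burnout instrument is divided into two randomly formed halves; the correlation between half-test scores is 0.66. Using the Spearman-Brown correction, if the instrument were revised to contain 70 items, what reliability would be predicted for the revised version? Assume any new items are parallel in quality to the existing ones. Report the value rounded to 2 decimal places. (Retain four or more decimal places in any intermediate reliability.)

0.88

First correct the split-half correlation to full-test reliability: r_full = 2 × 0.66 / (1 + 0.66) ≈ 0.7952
Length factor from 36 to 70 items: n = 70/36 = 1.9444
r_new = n·r_full / (1 + (n − 1)·r_full) = 1.5462 / 1.7510 ≈ 0.8830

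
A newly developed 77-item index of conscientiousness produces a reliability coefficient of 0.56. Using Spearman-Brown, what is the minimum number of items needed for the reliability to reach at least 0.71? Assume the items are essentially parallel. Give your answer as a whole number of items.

149

Spearman-Brown solved for the length factor n:
n = r*(1 − r) / [ r (1 − r*) ]
n = 0.71 × (1 − 0.56) / [ 0.56 × (1 − 0.71) ]
  = 0.3124 / 0.1624 = 1.9236
Items needed = n × 77 = 1.9236 × 77 ≈ 148.12 → round up to 149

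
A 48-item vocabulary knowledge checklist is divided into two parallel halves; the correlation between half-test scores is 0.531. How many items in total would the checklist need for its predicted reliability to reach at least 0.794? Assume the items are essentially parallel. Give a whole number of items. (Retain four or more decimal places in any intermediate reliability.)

Corrected full-test reliability: r_full = 2 × 0.531 / (1 + 0.531) ≈ 0.6937
Solve Spearman-Brown for n: n = 0.794(1 − 0.6937) / [0.6937(1 − 0.794)] = 1.7019
Required items = 1.7019 × 48 = 81.69, so 82 items.

82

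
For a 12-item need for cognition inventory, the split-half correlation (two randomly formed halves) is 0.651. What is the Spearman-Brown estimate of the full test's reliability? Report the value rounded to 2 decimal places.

0.79

Apply the Spearman-Brown correction with n = 2:
r_full = 2(0.651) / (1 + 0.651)
r_full = 1.3020 / 1.6510 ≈ 0.7886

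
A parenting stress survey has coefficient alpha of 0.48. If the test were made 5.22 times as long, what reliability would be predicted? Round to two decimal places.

By Spearman-Brown, r_new = n r / (1 + (n − 1) r).
r_new = (5.22 × 0.48) / (1 + (5.22 − 1) × 0.48)
     = 2.5056 / 3.0256 = 0.8281

0.83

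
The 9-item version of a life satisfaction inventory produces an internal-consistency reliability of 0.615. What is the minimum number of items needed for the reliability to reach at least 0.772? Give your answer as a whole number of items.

n = 0.772 × (1 − 0.615) / [ 0.615 × (1 − 0.772) ]
  = 0.297220 / 0.140220 = 2.1197
2.1197 × 9 = 19.08 → 20 items

20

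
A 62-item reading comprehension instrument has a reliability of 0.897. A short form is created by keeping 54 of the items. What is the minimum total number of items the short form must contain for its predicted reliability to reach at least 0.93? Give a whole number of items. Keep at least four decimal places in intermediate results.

First, r for the 54-item form: n = 54/62 = 0.8710, so r_54 = 0.8710·0.897/(1 + (0.8710 − 1)·0.897) = 0.8835
Length factor from the short form to reach 0.93: n' = 0.93(1 − 0.8835) / [0.8835(1 − 0.93)] ≈ 1.7519
Total items = 1.7519 × 54 = 94.60, rounded up to 95.

95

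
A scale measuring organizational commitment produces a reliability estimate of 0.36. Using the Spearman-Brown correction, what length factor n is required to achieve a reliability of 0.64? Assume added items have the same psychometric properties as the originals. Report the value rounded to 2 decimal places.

n = [0.64 × 0.64] / [0.36 × 0.36]
  = 0.4096 / 0.1296 = 3.1605

3.16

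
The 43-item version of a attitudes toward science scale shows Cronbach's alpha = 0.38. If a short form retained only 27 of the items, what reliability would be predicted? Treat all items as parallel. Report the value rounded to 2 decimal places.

The new length is 27/43 = 0.6279 times the old.
Spearman-Brown: r_new = n·r / (1 + (n − 1)·r)
r_new = 0.6279·0.38 / [1 + (0.6279 − 1)·0.38]
r_new = 0.2386 / 0.8586 ≈ 0.2779

0.28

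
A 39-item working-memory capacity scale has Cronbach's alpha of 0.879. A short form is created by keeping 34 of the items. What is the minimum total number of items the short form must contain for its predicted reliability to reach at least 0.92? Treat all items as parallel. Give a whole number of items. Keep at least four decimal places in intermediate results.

Short-form reliability: n = 34/39 = 0.8718; r_34 = n·r/(1+(n−1)r) ≈ 0.8636
Then solve for n' with r_old = 0.8636, r_target = 0.92: n' = 0.92(1 − 0.8636)/[0.8636(1 − 0.92)] = 1.8164
Total items = 1.8164 × 34 = 61.76, rounded up to 62.

62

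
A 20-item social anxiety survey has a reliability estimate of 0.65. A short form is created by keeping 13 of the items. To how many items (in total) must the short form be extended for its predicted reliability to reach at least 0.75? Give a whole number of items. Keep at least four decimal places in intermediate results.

Short-form reliability: n = 13/20 = 0.6500; r_13 = n·r/(1+(n−1)r) ≈ 0.5469
Length factor from the short form to reach 0.75: n' = 0.75(1 − 0.5469) / [0.5469(1 − 0.75)] ≈ 2.4855
Total items = 2.4855 × 13 = 32.31, rounded up to 33.

33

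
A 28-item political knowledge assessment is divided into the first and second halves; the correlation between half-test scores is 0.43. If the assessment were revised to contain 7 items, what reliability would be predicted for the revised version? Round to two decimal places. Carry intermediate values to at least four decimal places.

Full-test reliability from the split-half r: r_full = 2(0.43)/(1 + 0.43) = 0.6014
Then adjust to 7 items: n = 7/28 = 0.2500
r_new = n·r_full / (1 + (n − 1)·r_full) = 0.1504 / 0.5489 ≈ 0.2740

0.27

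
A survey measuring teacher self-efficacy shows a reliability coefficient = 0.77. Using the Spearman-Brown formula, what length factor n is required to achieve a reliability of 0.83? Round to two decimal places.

1.46

Rearranging the Spearman-Brown formula for n,
n = r*(1 − r) / [ r (1 − r*) ]
n = [0.83 × 0.23] / [0.77 × 0.17]
n = 0.1909 / 0.1309 ≈ 1.4584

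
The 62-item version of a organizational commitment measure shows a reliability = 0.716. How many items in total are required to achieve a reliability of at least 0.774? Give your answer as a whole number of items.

85

n = 0.774 × (1 − 0.716) / [ 0.716 × (1 − 0.774) ]
  = 0.219816 / 0.161816 = 1.3584
Items needed = n × 62 = 1.3584 × 62 ≈ 84.22 → round up to 85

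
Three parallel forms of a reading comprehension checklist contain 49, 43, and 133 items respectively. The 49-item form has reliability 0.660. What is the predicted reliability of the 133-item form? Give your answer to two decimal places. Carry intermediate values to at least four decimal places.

0.84

The 43-item form is not needed; work directly from the 49-item form with n = 133/49 = 2.7143.
r_{133} = n·r / (1 + (n − 1)·r) = 1.7914 / 2.1314 ≈ 0.8405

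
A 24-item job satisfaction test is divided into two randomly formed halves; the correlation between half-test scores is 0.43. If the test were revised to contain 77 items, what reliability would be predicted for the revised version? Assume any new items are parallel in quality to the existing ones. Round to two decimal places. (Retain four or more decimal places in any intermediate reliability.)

0.83

First correct the split-half correlation to full-test reliability: r_full = 2 × 0.43 / (1 + 0.43) ≈ 0.6014
Length factor from 24 to 77 items: n = 77/24 = 3.2083
r_new = n·r_full / (1 + (n − 1)·r_full) = 1.9295 / 2.3281 ≈ 0.8288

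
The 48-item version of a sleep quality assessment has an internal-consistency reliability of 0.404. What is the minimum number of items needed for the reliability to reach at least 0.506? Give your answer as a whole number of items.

73

n = 0.506 × (1 − 0.404) / [ 0.404 × (1 − 0.506) ]
n = 0.301576 / 0.199576 ≈ 1.5111
1.5111 × 48 = 72.53 → 73 items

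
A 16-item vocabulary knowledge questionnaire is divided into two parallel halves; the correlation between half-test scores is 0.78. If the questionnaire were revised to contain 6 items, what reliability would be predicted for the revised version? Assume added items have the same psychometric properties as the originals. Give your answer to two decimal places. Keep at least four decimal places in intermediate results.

First correct the split-half correlation to full-test reliability: r_full = 2 × 0.78 / (1 + 0.78) ≈ 0.8764
Then adjust to 6 items: n = 6/16 = 0.3750
r_new = n·r_full / (1 + (n − 1)·r_full) = 0.3286 / 0.4523 ≈ 0.7265

0.73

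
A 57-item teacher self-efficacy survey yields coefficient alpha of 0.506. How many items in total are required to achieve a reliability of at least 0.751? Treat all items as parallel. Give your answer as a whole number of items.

168

n = [0.751 × 0.494] / [0.506 × 0.249]
  = 0.370994 / 0.125994 = 2.9445
So the test needs 2.9445 × 57 ≈ 167.84 items; rounding up, 168.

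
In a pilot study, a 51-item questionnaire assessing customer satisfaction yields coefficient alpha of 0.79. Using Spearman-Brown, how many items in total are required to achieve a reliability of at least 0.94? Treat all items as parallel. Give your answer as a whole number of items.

Invert Spearman-Brown to solve for n:
n = r_target (1 − r_old) / [ r_old (1 − r_target) ]
n = [0.94 × 0.21] / [0.79 × 0.06]
  = 0.1974 / 0.0474 = 4.1646
Items needed = n × 51 = 4.1646 × 51 ≈ 212.39 → round up to 213

213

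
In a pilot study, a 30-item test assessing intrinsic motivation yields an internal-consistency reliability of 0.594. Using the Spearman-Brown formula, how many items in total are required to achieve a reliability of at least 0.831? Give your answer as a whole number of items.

n = [0.831 × 0.406] / [0.594 × 0.169]
n = 0.337386 / 0.100386 ≈ 3.3609
Items needed = n × 30 = 3.3609 × 30 ≈ 100.83 → round up to 101

101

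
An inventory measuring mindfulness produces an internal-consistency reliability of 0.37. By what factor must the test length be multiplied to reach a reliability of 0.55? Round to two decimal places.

2.08

n = [0.55 × 0.63] / [0.37 × 0.45]
  = 0.3465 / 0.1665 = 2.0811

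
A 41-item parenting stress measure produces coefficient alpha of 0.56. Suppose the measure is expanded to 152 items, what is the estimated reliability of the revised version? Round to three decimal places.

Length ratio n = 152/41 = 3.7073
r_new = (3.7073 × 0.56) / (1 + (3.7073 − 1) × 0.56)
     = 2.0761 / 2.5161 = 0.8251

0.825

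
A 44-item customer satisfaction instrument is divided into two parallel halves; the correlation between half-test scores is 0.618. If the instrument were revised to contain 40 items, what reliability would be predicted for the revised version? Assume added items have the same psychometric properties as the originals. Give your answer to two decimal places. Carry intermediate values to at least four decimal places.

0.75

Spearman-Brown correction (n = 2): r_full = 2·0.618/(1 + 0.618) = 0.7639
Then adjust to 40 items: n = 40/44 = 0.9091
r_new = n·r_full / (1 + (n − 1)·r_full) = 0.6945 / 0.9306 ≈ 0.7463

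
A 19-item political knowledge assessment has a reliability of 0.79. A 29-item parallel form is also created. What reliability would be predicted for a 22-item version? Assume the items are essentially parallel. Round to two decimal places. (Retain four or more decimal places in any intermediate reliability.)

The 29-item form is not needed; work directly from the 19-item form with n = 22/19 = 1.1579.
r_{22} = n·r / (1 + (n − 1)·r) = 0.9147 / 1.1247 ≈ 0.8133

0.81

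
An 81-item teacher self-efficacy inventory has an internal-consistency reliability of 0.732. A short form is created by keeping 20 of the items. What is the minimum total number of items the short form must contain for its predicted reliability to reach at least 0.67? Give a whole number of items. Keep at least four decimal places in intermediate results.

61

First, r for the 20-item form: n = 20/81 = 0.2469, so r_20 = 0.2469·0.732/(1 + (0.2469 − 1)·0.732) = 0.4028
Then solve for n' with r_old = 0.4028, r_target = 0.67: n' = 0.67(1 − 0.4028)/[0.4028(1 − 0.67)] = 3.0102
Items = 3.0102 × 20 ≈ 60.20 → 61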